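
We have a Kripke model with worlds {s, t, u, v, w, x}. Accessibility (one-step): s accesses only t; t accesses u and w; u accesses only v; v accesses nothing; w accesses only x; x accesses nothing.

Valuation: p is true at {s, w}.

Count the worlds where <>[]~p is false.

3

s: successors {t}; []~p there: t:F. ✗
t: successors {u, w}; []~p there: u:T, w:T. ✓
u: successors {v}; []~p there: v:T. ✓
v: no successors, so <>[]~p fails. ✗
w: successors {x}; []~p there: x:T. ✓
x: no successors, so <>[]~p fails. ✗
Satisfying worlds: {t, u, w}.
So <>[]~p fails at the other 3 worlds.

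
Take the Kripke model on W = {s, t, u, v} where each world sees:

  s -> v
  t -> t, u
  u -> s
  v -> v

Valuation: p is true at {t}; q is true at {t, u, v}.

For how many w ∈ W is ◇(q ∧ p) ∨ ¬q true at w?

2

s: ◇(q ∧ p) is F, ¬q is T. ✓
t: ◇(q ∧ p) is T, ¬q is F. ✓
u: ◇(q ∧ p) is F, ¬q is F. ✗
v: ◇(q ∧ p) is F, ¬q is F. ✗
Satisfying worlds: {s, t}.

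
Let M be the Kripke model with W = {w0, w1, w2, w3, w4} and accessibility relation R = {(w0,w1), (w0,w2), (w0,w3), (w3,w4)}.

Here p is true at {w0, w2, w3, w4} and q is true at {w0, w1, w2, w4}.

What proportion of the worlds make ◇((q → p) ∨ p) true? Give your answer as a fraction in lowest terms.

2/5

w0: successors {w1, w2, w3}; (q → p) ∨ p there: w1:F, w2:T, w3:T. ✓
w1: no successors, so ◇((q → p) ∨ p) fails. ✗
w2: no successors, so ◇((q → p) ∨ p) fails. ✗
w3: successors {w4}; (q → p) ∨ p there: w4:T. ✓
w4: no successors, so ◇((q → p) ∨ p) fails. ✗
That's 2 of 5 worlds, so 2/5.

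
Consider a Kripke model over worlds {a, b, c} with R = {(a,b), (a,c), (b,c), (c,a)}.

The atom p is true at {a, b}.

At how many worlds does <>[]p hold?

a: successors {b, c}; []p there: b:F, c:T. ✓
b: successors {c}; []p there: c:T. ✓
c: successors {a}; []p there: a:F. ✗
Satisfying worlds: {a, b}.

2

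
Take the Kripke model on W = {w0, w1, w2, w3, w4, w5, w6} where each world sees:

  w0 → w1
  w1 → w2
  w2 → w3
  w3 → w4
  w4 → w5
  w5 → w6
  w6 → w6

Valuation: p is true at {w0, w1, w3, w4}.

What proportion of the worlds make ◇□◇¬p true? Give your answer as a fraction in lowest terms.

5/7

w0: successors {w1}; □◇¬p there: w1:F. ✗
w1: successors {w2}; □◇¬p there: w2:F. ✗
w2: successors {w3}; □◇¬p there: w3:T. ✓
w3: successors {w4}; □◇¬p there: w4:T. ✓
w4: successors {w5}; □◇¬p there: w5:T. ✓
w5: successors {w6}; □◇¬p there: w6:T. ✓
w6: successors {w6}; □◇¬p there: w6:T. ✓
That's 5 of 7 worlds, so 5/7.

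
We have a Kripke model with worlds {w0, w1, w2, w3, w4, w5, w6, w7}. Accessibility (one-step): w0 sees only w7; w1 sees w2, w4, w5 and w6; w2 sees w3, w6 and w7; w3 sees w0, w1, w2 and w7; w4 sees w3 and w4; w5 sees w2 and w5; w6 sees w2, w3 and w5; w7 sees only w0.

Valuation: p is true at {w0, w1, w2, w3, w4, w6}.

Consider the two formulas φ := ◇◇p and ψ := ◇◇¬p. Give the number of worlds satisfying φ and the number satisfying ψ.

For ◇◇p:
w0: successors {w7}; ◇p there: w7:T. ✓
w1: successors {w2, w4, w5, w6}; ◇p there: w2:T, w4:T, w5:T, w6:T. ✓
w2: successors {w3, w6, w7}; ◇p there: w3:T, w6:T, w7:T. ✓
w3: successors {w0, w1, w2, w7}; ◇p there: w0:F, w1:T, w2:T, w7:T. ✓
w4: successors {w3, w4}; ◇p there: w3:T, w4:T. ✓
w5: successors {w2, w5}; ◇p there: w2:T, w5:T. ✓
w6: successors {w2, w3, w5}; ◇p there: w2:T, w3:T, w5:T. ✓
w7: successors {w0}; ◇p there: w0:F. ✗
— 7 worlds.
For ◇◇¬p:
w0: successors {w7}; ◇¬p there: w7:F. ✗
w1: successors {w2, w4, w5, w6}; ◇¬p there: w2:T, w4:F, w5:T, w6:T. ✓
w2: successors {w3, w6, w7}; ◇¬p there: w3:T, w6:T, w7:F. ✓
w3: successors {w0, w1, w2, w7}; ◇¬p there: w0:T, w1:T, w2:T, w7:F. ✓
w4: successors {w3, w4}; ◇¬p there: w3:T, w4:F. ✓
w5: successors {w2, w5}; ◇¬p there: w2:T, w5:T. ✓
w6: successors {w2, w3, w5}; ◇¬p there: w2:T, w3:T, w5:T. ✓
w7: successors {w0}; ◇¬p there: w0:T. ✓
— 7 worlds.

7 and 7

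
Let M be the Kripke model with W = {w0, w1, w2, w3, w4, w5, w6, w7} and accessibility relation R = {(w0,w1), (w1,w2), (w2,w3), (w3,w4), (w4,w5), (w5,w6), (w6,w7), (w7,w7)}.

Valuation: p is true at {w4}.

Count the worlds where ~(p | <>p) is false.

w0: p | <>p is F. ✓
w1: p | <>p is F. ✓
w2: p | <>p is F. ✓
w3: p | <>p is T. ✗
w4: p | <>p is T. ✗
w5: p | <>p is F. ✓
w6: p | <>p is F. ✓
w7: p | <>p is F. ✓
Satisfying worlds: {w0, w1, w2, w5, w6, w7}.
So ~(p | <>p) fails at the other 2 worlds.

2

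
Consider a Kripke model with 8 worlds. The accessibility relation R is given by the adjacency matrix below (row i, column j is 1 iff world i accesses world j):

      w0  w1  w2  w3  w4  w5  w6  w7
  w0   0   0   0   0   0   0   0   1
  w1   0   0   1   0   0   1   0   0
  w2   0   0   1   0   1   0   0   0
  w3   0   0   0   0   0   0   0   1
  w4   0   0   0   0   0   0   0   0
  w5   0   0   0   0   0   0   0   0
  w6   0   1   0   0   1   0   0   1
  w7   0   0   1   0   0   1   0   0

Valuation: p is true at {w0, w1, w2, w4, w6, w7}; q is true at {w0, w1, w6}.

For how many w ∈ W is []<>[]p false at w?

4

w0: successors {w7}; <>[]p there: w7:T. ✓
w1: successors {w2, w5}; <>[]p there: w2:T, w5:F. ✗
w2: successors {w2, w4}; <>[]p there: w2:T, w4:F. ✗
w3: successors {w7}; <>[]p there: w7:T. ✓
w4: no successors, so []<>[]p holds vacuously. ✓
w5: no successors, so []<>[]p holds vacuously. ✓
w6: successors {w1, w4, w7}; <>[]p there: w1:T, w4:F, w7:T. ✗
w7: successors {w2, w5}; <>[]p there: w2:T, w5:F. ✗
Satisfying worlds: {w0, w3, w4, w5}.
So []<>[]p fails at the other 4 worlds.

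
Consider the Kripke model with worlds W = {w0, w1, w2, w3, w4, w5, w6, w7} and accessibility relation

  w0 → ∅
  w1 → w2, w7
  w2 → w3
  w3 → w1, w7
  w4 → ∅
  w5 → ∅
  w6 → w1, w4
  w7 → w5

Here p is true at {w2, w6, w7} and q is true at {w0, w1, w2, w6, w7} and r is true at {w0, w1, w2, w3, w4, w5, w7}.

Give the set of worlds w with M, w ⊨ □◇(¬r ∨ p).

{w0, w2, w4, w5}

w0: no successors, so □◇(¬r ∨ p) holds vacuously. ✓
w1: successors {w2, w7}; ◇(¬r ∨ p) there: w2:F, w7:F. ✗
w2: successors {w3}; ◇(¬r ∨ p) there: w3:T. ✓
w3: successors {w1, w7}; ◇(¬r ∨ p) there: w1:T, w7:F. ✗
w4: no successors, so □◇(¬r ∨ p) holds vacuously. ✓
w5: no successors, so □◇(¬r ∨ p) holds vacuously. ✓
w6: successors {w1, w4}; ◇(¬r ∨ p) there: w1:T, w4:F. ✗
w7: successors {w5}; ◇(¬r ∨ p) there: w5:F. ✗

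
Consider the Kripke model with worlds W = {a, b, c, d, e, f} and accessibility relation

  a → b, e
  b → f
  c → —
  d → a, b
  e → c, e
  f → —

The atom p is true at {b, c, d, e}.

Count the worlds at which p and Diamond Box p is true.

a: p is F, Diamond Box p is T. ✗
b: p is T, Diamond Box p is T. ✓
c: p is T, Diamond Box p is F. ✗
d: p is T, Diamond Box p is T. ✓
e: p is T, Diamond Box p is T. ✓
f: p is F, Diamond Box p is F. ✗
Satisfying worlds: {b, d, e}.

3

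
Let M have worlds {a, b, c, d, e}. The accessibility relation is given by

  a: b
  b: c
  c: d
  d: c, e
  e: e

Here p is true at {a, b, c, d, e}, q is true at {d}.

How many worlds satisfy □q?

1

a: successors {b}; q there: b:F. ✗
b: successors {c}; q there: c:F. ✗
c: successors {d}; q there: d:T. ✓
d: successors {c, e}; q there: c:F, e:F. ✗
e: successors {e}; q there: e:F. ✗
Satisfying worlds: {c}.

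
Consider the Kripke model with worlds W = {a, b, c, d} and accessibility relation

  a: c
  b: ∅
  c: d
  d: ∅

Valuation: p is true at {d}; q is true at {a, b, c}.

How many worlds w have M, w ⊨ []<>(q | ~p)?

2

a: successors {c}; <>(q | ~p) there: c:F. ✗
b: no successors, so []<>(q | ~p) holds vacuously. ✓
c: successors {d}; <>(q | ~p) there: d:F. ✗
d: no successors, so []<>(q | ~p) holds vacuously. ✓
Satisfying worlds: {b, d}.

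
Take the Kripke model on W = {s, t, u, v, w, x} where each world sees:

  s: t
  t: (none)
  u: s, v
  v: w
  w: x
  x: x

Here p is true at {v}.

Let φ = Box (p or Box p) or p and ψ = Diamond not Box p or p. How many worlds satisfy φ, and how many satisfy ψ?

3 and 4

For Box (p or Box p) or p:
s: Box (p or Box p) is T, p is F. ✓
t: Box (p or Box p) is T, p is F. ✓
u: Box (p or Box p) is F, p is F. ✗
v: Box (p or Box p) is F, p is T. ✓
w: Box (p or Box p) is F, p is F. ✗
x: Box (p or Box p) is F, p is F. ✗
— 3 worlds.
For Diamond not Box p or p:
s: Diamond not Box p is F, p is F. ✗
t: Diamond not Box p is F, p is F. ✗
u: Diamond not Box p is T, p is F. ✓
v: Diamond not Box p is T, p is T. ✓
w: Diamond not Box p is T, p is F. ✓
x: Diamond not Box p is T, p is F. ✓
— 4 worlds.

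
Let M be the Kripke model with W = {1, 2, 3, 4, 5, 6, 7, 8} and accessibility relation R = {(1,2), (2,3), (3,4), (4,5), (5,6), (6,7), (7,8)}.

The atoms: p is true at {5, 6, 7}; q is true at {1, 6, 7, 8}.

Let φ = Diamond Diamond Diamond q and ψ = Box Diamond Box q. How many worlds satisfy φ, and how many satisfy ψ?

3 and 5

For Diamond Diamond Diamond q:
1: successors {2}; Diamond Diamond q there: 2:F. ✗
2: successors {3}; Diamond Diamond q there: 3:F. ✗
3: successors {4}; Diamond Diamond q there: 4:T. ✓
4: successors {5}; Diamond Diamond q there: 5:T. ✓
5: successors {6}; Diamond Diamond q there: 6:T. ✓
6: successors {7}; Diamond Diamond q there: 7:F. ✗
7: successors {8}; Diamond Diamond q there: 8:F. ✗
8: no successors, so Diamond Diamond Diamond q fails. ✗
— 3 worlds.
For Box Diamond Box q:
1: successors {2}; Diamond Box q there: 2:F. ✗
2: successors {3}; Diamond Box q there: 3:F. ✗
3: successors {4}; Diamond Box q there: 4:T. ✓
4: successors {5}; Diamond Box q there: 5:T. ✓
5: successors {6}; Diamond Box q there: 6:T. ✓
6: successors {7}; Diamond Box q there: 7:T. ✓
7: successors {8}; Diamond Box q there: 8:F. ✗
8: no successors, so Box Diamond Box q holds vacuously. ✓
— 5 worlds.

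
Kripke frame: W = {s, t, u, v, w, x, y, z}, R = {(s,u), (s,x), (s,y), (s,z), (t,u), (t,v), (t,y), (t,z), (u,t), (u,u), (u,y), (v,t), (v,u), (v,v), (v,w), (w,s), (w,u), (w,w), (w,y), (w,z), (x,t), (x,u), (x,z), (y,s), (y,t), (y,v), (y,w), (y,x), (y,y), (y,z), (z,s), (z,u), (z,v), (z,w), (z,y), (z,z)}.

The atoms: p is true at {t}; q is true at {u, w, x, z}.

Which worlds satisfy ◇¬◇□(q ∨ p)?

s: successors {u, x, y, z}; ¬◇□(q ∨ p) there: u:T, x:T, y:F, z:T. ✓
t: successors {u, v, y, z}; ¬◇□(q ∨ p) there: u:T, v:T, y:F, z:T. ✓
u: successors {t, u, y}; ¬◇□(q ∨ p) there: t:T, u:T, y:F. ✓
v: successors {t, u, v, w}; ¬◇□(q ∨ p) there: t:T, u:T, v:T, w:T. ✓
w: successors {s, u, w, y, z}; ¬◇□(q ∨ p) there: s:F, u:T, w:T, y:F, z:T. ✓
x: successors {t, u, z}; ¬◇□(q ∨ p) there: t:T, u:T, z:T. ✓
y: successors {s, t, v, w, x, y, z}; ¬◇□(q ∨ p) there: s:F, t:T, v:T, w:T, x:T, y:F, z:T. ✓
z: successors {s, u, v, w, y, z}; ¬◇□(q ∨ p) there: s:F, u:T, v:T, w:T, y:F, z:T. ✓

{s, t, u, v, w, x, y, z}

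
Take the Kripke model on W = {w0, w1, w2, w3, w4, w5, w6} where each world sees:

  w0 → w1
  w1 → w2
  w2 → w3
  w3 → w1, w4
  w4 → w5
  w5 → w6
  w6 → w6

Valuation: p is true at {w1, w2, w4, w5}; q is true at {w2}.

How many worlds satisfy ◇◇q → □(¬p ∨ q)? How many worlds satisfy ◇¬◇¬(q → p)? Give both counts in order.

For ◇◇q → □(¬p ∨ q):
w0: ◇◇q is T, □(¬p ∨ q) is F. ✗
w1: ◇◇q is F, □(¬p ∨ q) is T. ✓
w2: ◇◇q is F, □(¬p ∨ q) is T. ✓
w3: ◇◇q is T, □(¬p ∨ q) is F. ✗
w4: ◇◇q is F, □(¬p ∨ q) is F. ✓
w5: ◇◇q is F, □(¬p ∨ q) is T. ✓
w6: ◇◇q is F, □(¬p ∨ q) is T. ✓
— 5 worlds.
For ◇¬◇¬(q → p):
w0: successors {w1}; ¬◇¬(q → p) there: w1:T. ✓
w1: successors {w2}; ¬◇¬(q → p) there: w2:T. ✓
w2: successors {w3}; ¬◇¬(q → p) there: w3:T. ✓
w3: successors {w1, w4}; ¬◇¬(q → p) there: w1:T, w4:T. ✓
w4: successors {w5}; ¬◇¬(q → p) there: w5:T. ✓
w5: successors {w6}; ¬◇¬(q → p) there: w6:T. ✓
w6: successors {w6}; ¬◇¬(q → p) there: w6:T. ✓
— 7 worlds.

5 and 7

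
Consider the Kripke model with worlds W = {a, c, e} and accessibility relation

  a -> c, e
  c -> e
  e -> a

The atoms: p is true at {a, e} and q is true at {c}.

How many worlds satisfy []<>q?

1

a: successors {c, e}; <>q there: c:F, e:F. ✗
c: successors {e}; <>q there: e:F. ✗
e: successors {a}; <>q there: a:T. ✓
Satisfying worlds: {e}.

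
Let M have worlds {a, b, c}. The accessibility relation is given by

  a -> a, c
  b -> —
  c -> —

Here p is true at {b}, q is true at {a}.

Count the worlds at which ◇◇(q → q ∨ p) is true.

a: successors {a, c}; ◇(q → q ∨ p) there: a:T, c:F. ✓
b: no successors, so ◇◇(q → q ∨ p) fails. ✗
c: no successors, so ◇◇(q → q ∨ p) fails. ✗
Satisfying worlds: {a}.

1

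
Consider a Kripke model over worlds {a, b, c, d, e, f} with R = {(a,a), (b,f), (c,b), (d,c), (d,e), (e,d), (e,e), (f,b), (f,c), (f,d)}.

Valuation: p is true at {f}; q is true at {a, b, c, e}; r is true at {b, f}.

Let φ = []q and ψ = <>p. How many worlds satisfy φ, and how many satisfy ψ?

3 and 1

For []q:
a: successors {a}; q there: a:T. ✓
b: successors {f}; q there: f:F. ✗
c: successors {b}; q there: b:T. ✓
d: successors {c, e}; q there: c:T, e:T. ✓
e: successors {d, e}; q there: d:F, e:T. ✗
f: successors {b, c, d}; q there: b:T, c:T, d:F. ✗
— 3 worlds.
For <>p:
a: successors {a}; p there: a:F. ✗
b: successors {f}; p there: f:T. ✓
c: successors {b}; p there: b:F. ✗
d: successors {c, e}; p there: c:F, e:F. ✗
e: successors {d, e}; p there: d:F, e:F. ✗
f: successors {b, c, d}; p there: b:F, c:F, d:F. ✗
— 1 world.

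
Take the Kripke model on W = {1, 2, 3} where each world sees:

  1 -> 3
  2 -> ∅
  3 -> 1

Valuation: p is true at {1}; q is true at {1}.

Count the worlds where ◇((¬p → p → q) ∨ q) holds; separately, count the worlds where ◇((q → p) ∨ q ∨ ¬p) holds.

2 and 2

For ◇((¬p → p → q) ∨ q):
1: successors {3}; (¬p → p → q) ∨ q there: 3:T. ✓
2: no successors, so ◇((¬p → p → q) ∨ q) fails. ✗
3: successors {1}; (¬p → p → q) ∨ q there: 1:T. ✓
— 2 worlds.
For ◇((q → p) ∨ q ∨ ¬p):
1: successors {3}; (q → p) ∨ q ∨ ¬p there: 3:T. ✓
2: no successors, so ◇((q → p) ∨ q ∨ ¬p) fails. ✗
3: successors {1}; (q → p) ∨ q ∨ ¬p there: 1:T. ✓
— 2 worlds.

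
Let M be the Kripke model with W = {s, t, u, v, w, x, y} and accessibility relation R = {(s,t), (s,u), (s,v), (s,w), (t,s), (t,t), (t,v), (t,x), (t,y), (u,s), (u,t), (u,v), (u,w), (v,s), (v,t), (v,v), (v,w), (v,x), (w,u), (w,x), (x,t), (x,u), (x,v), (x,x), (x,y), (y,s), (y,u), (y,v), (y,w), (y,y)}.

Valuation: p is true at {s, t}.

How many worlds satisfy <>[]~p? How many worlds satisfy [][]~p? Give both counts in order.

4 and 0

For <>[]~p:
s: successors {t, u, v, w}; []~p there: t:F, u:F, v:F, w:T. ✓
t: successors {s, t, v, x, y}; []~p there: s:F, t:F, v:F, x:F, y:F. ✗
u: successors {s, t, v, w}; []~p there: s:F, t:F, v:F, w:T. ✓
v: successors {s, t, v, w, x}; []~p there: s:F, t:F, v:F, w:T, x:F. ✓
w: successors {u, x}; []~p there: u:F, x:F. ✗
x: successors {t, u, v, x, y}; []~p there: t:F, u:F, v:F, x:F, y:F. ✗
y: successors {s, u, v, w, y}; []~p there: s:F, u:F, v:F, w:T, y:F. ✓
— 4 worlds.
For [][]~p:
s: successors {t, u, v, w}; []~p there: t:F, u:F, v:F, w:T. ✗
t: successors {s, t, v, x, y}; []~p there: s:F, t:F, v:F, x:F, y:F. ✗
u: successors {s, t, v, w}; []~p there: s:F, t:F, v:F, w:T. ✗
v: successors {s, t, v, w, x}; []~p there: s:F, t:F, v:F, w:T, x:F. ✗
w: successors {u, x}; []~p there: u:F, x:F. ✗
x: successors {t, u, v, x, y}; []~p there: t:F, u:F, v:F, x:F, y:F. ✗
y: successors {s, u, v, w, y}; []~p there: s:F, u:F, v:F, w:T, y:F. ✗
— 0 worlds.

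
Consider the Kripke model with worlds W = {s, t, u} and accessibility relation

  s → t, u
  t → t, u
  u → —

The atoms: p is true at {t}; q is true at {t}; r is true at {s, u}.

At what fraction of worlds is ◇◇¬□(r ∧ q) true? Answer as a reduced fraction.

s: successors {t, u}; ◇¬□(r ∧ q) there: t:T, u:F. ✓
t: successors {t, u}; ◇¬□(r ∧ q) there: t:T, u:F. ✓
u: no successors, so ◇◇¬□(r ∧ q) fails. ✗
That's 2 of 3 worlds, so 2/3.

2/3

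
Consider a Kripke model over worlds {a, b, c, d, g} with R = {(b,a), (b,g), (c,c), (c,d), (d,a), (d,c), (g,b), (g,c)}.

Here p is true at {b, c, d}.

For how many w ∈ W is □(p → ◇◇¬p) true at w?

a: no successors, so □(p → ◇◇¬p) holds vacuously. ✓
b: successors {a, g}; p → ◇◇¬p there: a:T, g:T. ✓
c: successors {c, d}; p → ◇◇¬p there: c:T, d:F. ✗
d: successors {a, c}; p → ◇◇¬p there: a:T, c:T. ✓
g: successors {b, c}; p → ◇◇¬p there: b:F, c:T. ✗
Satisfying worlds: {a, b, d}.

3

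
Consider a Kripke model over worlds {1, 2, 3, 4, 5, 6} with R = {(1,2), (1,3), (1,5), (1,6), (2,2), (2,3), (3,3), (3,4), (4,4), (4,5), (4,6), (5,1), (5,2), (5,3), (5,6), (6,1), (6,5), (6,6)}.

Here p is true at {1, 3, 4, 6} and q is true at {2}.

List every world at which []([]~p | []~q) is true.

{3}

1: successors {2, 3, 5, 6}; []~p | []~q there: 2:F, 3:T, 5:F, 6:T. ✗
2: successors {2, 3}; []~p | []~q there: 2:F, 3:T. ✗
3: successors {3, 4}; []~p | []~q there: 3:T, 4:T. ✓
4: successors {4, 5, 6}; []~p | []~q there: 4:T, 5:F, 6:T. ✗
5: successors {1, 2, 3, 6}; []~p | []~q there: 1:F, 2:F, 3:T, 6:T. ✗
6: successors {1, 5, 6}; []~p | []~q there: 1:F, 5:F, 6:T. ✗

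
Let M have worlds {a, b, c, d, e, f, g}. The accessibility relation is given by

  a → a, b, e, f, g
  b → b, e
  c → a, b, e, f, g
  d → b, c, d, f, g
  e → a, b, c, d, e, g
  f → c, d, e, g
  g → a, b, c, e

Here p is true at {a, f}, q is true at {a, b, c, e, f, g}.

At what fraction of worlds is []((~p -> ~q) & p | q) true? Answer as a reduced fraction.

4/7

a: successors {a, b, e, f, g}; (~p -> ~q) & p | q there: a:T, b:T, e:T, f:T, g:T. ✓
b: successors {b, e}; (~p -> ~q) & p | q there: b:T, e:T. ✓
c: successors {a, b, e, f, g}; (~p -> ~q) & p | q there: a:T, b:T, e:T, f:T, g:T. ✓
d: successors {b, c, d, f, g}; (~p -> ~q) & p | q there: b:T, c:T, d:F, f:T, g:T. ✗
e: successors {a, b, c, d, e, g}; (~p -> ~q) & p | q there: a:T, b:T, c:T, d:F, e:T, g:T. ✗
f: successors {c, d, e, g}; (~p -> ~q) & p | q there: c:T, d:F, e:T, g:T. ✗
g: successors {a, b, c, e}; (~p -> ~q) & p | q there: a:T, b:T, c:T, e:T. ✓
That's 4 of 7 worlds, so 4/7.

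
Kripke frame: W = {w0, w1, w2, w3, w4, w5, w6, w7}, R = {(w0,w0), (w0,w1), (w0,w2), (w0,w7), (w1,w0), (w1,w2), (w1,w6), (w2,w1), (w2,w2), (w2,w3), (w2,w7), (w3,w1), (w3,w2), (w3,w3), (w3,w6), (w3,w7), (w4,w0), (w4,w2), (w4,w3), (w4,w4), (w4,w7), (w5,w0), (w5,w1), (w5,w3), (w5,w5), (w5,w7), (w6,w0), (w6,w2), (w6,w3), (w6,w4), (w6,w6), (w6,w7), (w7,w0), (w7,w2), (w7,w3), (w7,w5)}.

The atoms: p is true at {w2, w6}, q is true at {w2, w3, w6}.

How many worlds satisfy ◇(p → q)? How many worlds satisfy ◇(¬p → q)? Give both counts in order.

8 and 8

For ◇(p → q):
w0: successors {w0, w1, w2, w7}; p → q there: w0:T, w1:T, w2:T, w7:T. ✓
w1: successors {w0, w2, w6}; p → q there: w0:T, w2:T, w6:T. ✓
w2: successors {w1, w2, w3, w7}; p → q there: w1:T, w2:T, w3:T, w7:T. ✓
w3: successors {w1, w2, w3, w6, w7}; p → q there: w1:T, w2:T, w3:T, w6:T, w7:T. ✓
w4: successors {w0, w2, w3, w4, w7}; p → q there: w0:T, w2:T, w3:T, w4:T, w7:T. ✓
w5: successors {w0, w1, w3, w5, w7}; p → q there: w0:T, w1:T, w3:T, w5:T, w7:T. ✓
w6: successors {w0, w2, w3, w4, w6, w7}; p → q there: w0:T, w2:T, w3:T, w4:T, w6:T, w7:T. ✓
w7: successors {w0, w2, w3, w5}; p → q there: w0:T, w2:T, w3:T, w5:T. ✓
— 8 worlds.
For ◇(¬p → q):
w0: successors {w0, w1, w2, w7}; ¬p → q there: w0:F, w1:F, w2:T, w7:F. ✓
w1: successors {w0, w2, w6}; ¬p → q there: w0:F, w2:T, w6:T. ✓
w2: successors {w1, w2, w3, w7}; ¬p → q there: w1:F, w2:T, w3:T, w7:F. ✓
w3: successors {w1, w2, w3, w6, w7}; ¬p → q there: w1:F, w2:T, w3:T, w6:T, w7:F. ✓
w4: successors {w0, w2, w3, w4, w7}; ¬p → q there: w0:F, w2:T, w3:T, w4:F, w7:F. ✓
w5: successors {w0, w1, w3, w5, w7}; ¬p → q there: w0:F, w1:F, w3:T, w5:F, w7:F. ✓
w6: successors {w0, w2, w3, w4, w6, w7}; ¬p → q there: w0:F, w2:T, w3:T, w4:F, w6:T, w7:F. ✓
w7: successors {w0, w2, w3, w5}; ¬p → q there: w0:F, w2:T, w3:T, w5:F. ✓
— 8 worlds.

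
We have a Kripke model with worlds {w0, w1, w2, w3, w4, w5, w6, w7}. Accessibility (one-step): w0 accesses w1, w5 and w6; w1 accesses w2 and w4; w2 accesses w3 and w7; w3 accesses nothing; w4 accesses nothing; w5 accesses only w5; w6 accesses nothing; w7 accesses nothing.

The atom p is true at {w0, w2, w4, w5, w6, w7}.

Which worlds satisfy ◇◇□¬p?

{w0, w1}

w0: successors {w1, w5, w6}; ◇□¬p there: w1:T, w5:F, w6:F. ✓
w1: successors {w2, w4}; ◇□¬p there: w2:T, w4:F. ✓
w2: successors {w3, w7}; ◇□¬p there: w3:F, w7:F. ✗
w3: no successors, so ◇◇□¬p fails. ✗
w4: no successors, so ◇◇□¬p fails. ✗
w5: successors {w5}; ◇□¬p there: w5:F. ✗
w6: no successors, so ◇◇□¬p fails. ✗
w7: no successors, so ◇◇□¬p fails. ✗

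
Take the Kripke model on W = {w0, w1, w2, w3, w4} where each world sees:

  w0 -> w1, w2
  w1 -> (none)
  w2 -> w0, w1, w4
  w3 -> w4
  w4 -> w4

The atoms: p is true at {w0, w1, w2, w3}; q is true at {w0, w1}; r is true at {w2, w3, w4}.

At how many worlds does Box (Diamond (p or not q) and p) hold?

w0: successors {w1, w2}; Diamond (p or not q) and p there: w1:F, w2:T. ✗
w1: no successors, so Box (Diamond (p or not q) and p) holds vacuously. ✓
w2: successors {w0, w1, w4}; Diamond (p or not q) and p there: w0:T, w1:F, w4:F. ✗
w3: successors {w4}; Diamond (p or not q) and p there: w4:F. ✗
w4: successors {w4}; Diamond (p or not q) and p there: w4:F. ✗
Satisfying worlds: {w1}.

1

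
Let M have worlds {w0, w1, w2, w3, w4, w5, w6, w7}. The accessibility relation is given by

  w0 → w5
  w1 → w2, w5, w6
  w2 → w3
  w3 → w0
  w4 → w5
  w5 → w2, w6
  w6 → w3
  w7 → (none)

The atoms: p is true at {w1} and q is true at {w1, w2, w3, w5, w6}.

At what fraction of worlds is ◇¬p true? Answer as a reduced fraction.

7/8

w0: successors {w5}; ¬p there: w5:T. ✓
w1: successors {w2, w5, w6}; ¬p there: w2:T, w5:T, w6:T. ✓
w2: successors {w3}; ¬p there: w3:T. ✓
w3: successors {w0}; ¬p there: w0:T. ✓
w4: successors {w5}; ¬p there: w5:T. ✓
w5: successors {w2, w6}; ¬p there: w2:T, w6:T. ✓
w6: successors {w3}; ¬p there: w3:T. ✓
w7: no successors, so ◇¬p fails. ✗
That's 7 of 8 worlds, so 7/8.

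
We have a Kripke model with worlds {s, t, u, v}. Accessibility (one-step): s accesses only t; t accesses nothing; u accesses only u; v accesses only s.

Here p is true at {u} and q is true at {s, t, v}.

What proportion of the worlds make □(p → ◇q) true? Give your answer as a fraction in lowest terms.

s: successors {t}; p → ◇q there: t:T. ✓
t: no successors, so □(p → ◇q) holds vacuously. ✓
u: successors {u}; p → ◇q there: u:F. ✗
v: successors {s}; p → ◇q there: s:T. ✓
That's 3 of 4 worlds, so 3/4.

3/4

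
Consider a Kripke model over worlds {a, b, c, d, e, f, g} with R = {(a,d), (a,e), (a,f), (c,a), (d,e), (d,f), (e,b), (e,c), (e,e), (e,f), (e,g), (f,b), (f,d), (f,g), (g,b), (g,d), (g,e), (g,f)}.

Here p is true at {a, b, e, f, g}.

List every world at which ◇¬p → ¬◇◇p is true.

{b, c, d}

a: ◇¬p is T, ¬◇◇p is F. ✗
b: ◇¬p is F, ¬◇◇p is T. ✓
c: ◇¬p is F, ¬◇◇p is F. ✓
d: ◇¬p is F, ¬◇◇p is F. ✓
e: ◇¬p is T, ¬◇◇p is F. ✗
f: ◇¬p is T, ¬◇◇p is F. ✗
g: ◇¬p is T, ¬◇◇p is F. ✗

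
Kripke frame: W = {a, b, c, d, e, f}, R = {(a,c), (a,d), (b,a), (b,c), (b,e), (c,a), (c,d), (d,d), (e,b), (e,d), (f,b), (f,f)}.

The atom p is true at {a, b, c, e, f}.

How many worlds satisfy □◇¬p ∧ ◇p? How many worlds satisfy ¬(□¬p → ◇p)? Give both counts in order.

3 and 1

For □◇¬p ∧ ◇p:
a: □◇¬p is T, ◇p is T. ✓
b: □◇¬p is T, ◇p is T. ✓
c: □◇¬p is T, ◇p is T. ✓
d: □◇¬p is T, ◇p is F. ✗
e: □◇¬p is F, ◇p is T. ✗
f: □◇¬p is F, ◇p is T. ✗
— 3 worlds.
For ¬(□¬p → ◇p):
a: □¬p → ◇p is T. ✗
b: □¬p → ◇p is T. ✗
c: □¬p → ◇p is T. ✗
d: □¬p → ◇p is F. ✓
e: □¬p → ◇p is T. ✗
f: □¬p → ◇p is T. ✗
— 1 world.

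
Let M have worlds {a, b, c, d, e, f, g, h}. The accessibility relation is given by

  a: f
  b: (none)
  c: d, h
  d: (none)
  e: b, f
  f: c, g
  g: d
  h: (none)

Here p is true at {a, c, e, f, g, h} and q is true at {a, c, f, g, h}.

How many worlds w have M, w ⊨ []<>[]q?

4

a: successors {f}; <>[]q there: f:F. ✗
b: no successors, so []<>[]q holds vacuously. ✓
c: successors {d, h}; <>[]q there: d:F, h:F. ✗
d: no successors, so []<>[]q holds vacuously. ✓
e: successors {b, f}; <>[]q there: b:F, f:F. ✗
f: successors {c, g}; <>[]q there: c:T, g:T. ✓
g: successors {d}; <>[]q there: d:F. ✗
h: no successors, so []<>[]q holds vacuously. ✓
Satisfying worlds: {b, d, f, h}.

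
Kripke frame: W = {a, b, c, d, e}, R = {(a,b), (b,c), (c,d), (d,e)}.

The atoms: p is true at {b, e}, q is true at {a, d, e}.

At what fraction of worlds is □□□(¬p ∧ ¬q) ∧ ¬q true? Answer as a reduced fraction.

a: □□□(¬p ∧ ¬q) is F, ¬q is F. ✗
b: □□□(¬p ∧ ¬q) is F, ¬q is T. ✗
c: □□□(¬p ∧ ¬q) is T, ¬q is T. ✓
d: □□□(¬p ∧ ¬q) is T, ¬q is F. ✗
e: □□□(¬p ∧ ¬q) is T, ¬q is F. ✗
That's 1 of 5 worlds, so 1/5.

1/5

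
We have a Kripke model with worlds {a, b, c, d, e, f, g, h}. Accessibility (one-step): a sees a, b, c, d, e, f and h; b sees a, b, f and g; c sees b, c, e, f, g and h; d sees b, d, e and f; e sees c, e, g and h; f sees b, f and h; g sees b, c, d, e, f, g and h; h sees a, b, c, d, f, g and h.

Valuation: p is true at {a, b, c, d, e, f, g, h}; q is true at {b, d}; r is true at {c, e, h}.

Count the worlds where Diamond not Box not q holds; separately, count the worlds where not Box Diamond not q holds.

For Diamond not Box not q:
a: successors {a, b, c, d, e, f, h}; not Box not q there: a:T, b:T, c:T, d:T, e:F, f:T, h:T. ✓
b: successors {a, b, f, g}; not Box not q there: a:T, b:T, f:T, g:T. ✓
c: successors {b, c, e, f, g, h}; not Box not q there: b:T, c:T, e:F, f:T, g:T, h:T. ✓
d: successors {b, d, e, f}; not Box not q there: b:T, d:T, e:F, f:T. ✓
e: successors {c, e, g, h}; not Box not q there: c:T, e:F, g:T, h:T. ✓
f: successors {b, f, h}; not Box not q there: b:T, f:T, h:T. ✓
g: successors {b, c, d, e, f, g, h}; not Box not q there: b:T, c:T, d:T, e:F, f:T, g:T, h:T. ✓
h: successors {a, b, c, d, f, g, h}; not Box not q there: a:T, b:T, c:T, d:T, f:T, g:T, h:T. ✓
— 8 worlds.
For not Box Diamond not q:
a: Box Diamond not q is T. ✗
b: Box Diamond not q is T. ✗
c: Box Diamond not q is T. ✗
d: Box Diamond not q is T. ✗
e: Box Diamond not q is T. ✗
f: Box Diamond not q is T. ✗
g: Box Diamond not q is T. ✗
h: Box Diamond not q is T. ✗
— 0 worlds.

8 and 0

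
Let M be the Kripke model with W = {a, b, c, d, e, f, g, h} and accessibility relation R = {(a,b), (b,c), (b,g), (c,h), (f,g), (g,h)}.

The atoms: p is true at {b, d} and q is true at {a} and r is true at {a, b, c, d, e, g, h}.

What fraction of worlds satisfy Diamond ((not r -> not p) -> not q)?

a: successors {b}; (not r -> not p) -> not q there: b:T. ✓
b: successors {c, g}; (not r -> not p) -> not q there: c:T, g:T. ✓
c: successors {h}; (not r -> not p) -> not q there: h:T. ✓
d: no successors, so Diamond ((not r -> not p) -> not q) fails. ✗
e: no successors, so Diamond ((not r -> not p) -> not q) fails. ✗
f: successors {g}; (not r -> not p) -> not q there: g:T. ✓
g: successors {h}; (not r -> not p) -> not q there: h:T. ✓
h: no successors, so Diamond ((not r -> not p) -> not q) fails. ✗
That's 5 of 8 worlds, so 5/8.

5/8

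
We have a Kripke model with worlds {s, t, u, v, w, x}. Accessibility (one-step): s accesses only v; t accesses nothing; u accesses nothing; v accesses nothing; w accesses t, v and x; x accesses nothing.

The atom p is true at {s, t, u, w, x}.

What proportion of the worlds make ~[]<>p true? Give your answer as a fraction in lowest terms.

1/3

s: []<>p is F. ✓
t: []<>p is T. ✗
u: []<>p is T. ✗
v: []<>p is T. ✗
w: []<>p is F. ✓
x: []<>p is T. ✗
That's 2 of 6 worlds, so 2/6 = 1/3.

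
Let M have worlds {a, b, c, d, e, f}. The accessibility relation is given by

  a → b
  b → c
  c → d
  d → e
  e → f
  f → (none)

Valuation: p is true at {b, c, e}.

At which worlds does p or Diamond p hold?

{a, b, c, d, e}

a: p is F, Diamond p is T. ✓
b: p is T, Diamond p is T. ✓
c: p is T, Diamond p is F. ✓
d: p is F, Diamond p is T. ✓
e: p is T, Diamond p is F. ✓
f: p is F, Diamond p is F. ✗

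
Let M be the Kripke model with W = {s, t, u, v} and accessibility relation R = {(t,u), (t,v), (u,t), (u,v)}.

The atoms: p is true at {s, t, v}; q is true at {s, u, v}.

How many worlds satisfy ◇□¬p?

2

s: no successors, so ◇□¬p fails. ✗
t: successors {u, v}; □¬p there: u:F, v:T. ✓
u: successors {t, v}; □¬p there: t:F, v:T. ✓
v: no successors, so ◇□¬p fails. ✗
Satisfying worlds: {t, u}.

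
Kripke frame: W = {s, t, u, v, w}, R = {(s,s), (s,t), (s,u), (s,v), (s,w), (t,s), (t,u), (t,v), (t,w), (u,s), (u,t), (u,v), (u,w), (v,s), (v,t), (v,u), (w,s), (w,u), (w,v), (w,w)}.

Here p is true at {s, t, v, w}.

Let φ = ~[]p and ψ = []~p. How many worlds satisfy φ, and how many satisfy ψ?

For ~[]p:
s: []p is F. ✓
t: []p is F. ✓
u: []p is T. ✗
v: []p is F. ✓
w: []p is F. ✓
— 4 worlds.
For []~p:
s: successors {s, t, u, v, w}; ~p there: s:F, t:F, u:T, v:F, w:F. ✗
t: successors {s, u, v, w}; ~p there: s:F, u:T, v:F, w:F. ✗
u: successors {s, t, v, w}; ~p there: s:F, t:F, v:F, w:F. ✗
v: successors {s, t, u}; ~p there: s:F, t:F, u:T. ✗
w: successors {s, u, v, w}; ~p there: s:F, u:T, v:F, w:F. ✗
— 0 worlds.

4 and 0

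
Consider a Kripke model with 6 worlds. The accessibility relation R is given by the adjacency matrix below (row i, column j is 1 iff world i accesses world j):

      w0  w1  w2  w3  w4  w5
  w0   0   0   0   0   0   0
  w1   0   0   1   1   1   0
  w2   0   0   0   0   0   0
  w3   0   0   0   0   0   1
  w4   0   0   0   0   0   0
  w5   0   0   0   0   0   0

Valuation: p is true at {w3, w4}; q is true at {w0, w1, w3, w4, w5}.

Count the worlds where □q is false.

w0: no successors, so □q holds vacuously. ✓
w1: successors {w2, w3, w4}; q there: w2:F, w3:T, w4:T. ✗
w2: no successors, so □q holds vacuously. ✓
w3: successors {w5}; q there: w5:T. ✓
w4: no successors, so □q holds vacuously. ✓
w5: no successors, so □q holds vacuously. ✓
Satisfying worlds: {w0, w2, w3, w4, w5}.
So □q fails at the other 1 world.

1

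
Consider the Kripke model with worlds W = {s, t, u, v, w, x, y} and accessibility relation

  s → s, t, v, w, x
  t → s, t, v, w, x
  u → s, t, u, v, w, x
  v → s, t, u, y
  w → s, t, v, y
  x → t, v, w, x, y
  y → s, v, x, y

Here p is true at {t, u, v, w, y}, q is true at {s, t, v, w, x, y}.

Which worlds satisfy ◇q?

{s, t, u, v, w, x, y}

s: successors {s, t, v, w, x}; q there: s:T, t:T, v:T, w:T, x:T. ✓
t: successors {s, t, v, w, x}; q there: s:T, t:T, v:T, w:T, x:T. ✓
u: successors {s, t, u, v, w, x}; q there: s:T, t:T, u:F, v:T, w:T, x:T. ✓
v: successors {s, t, u, y}; q there: s:T, t:T, u:F, y:T. ✓
w: successors {s, t, v, y}; q there: s:T, t:T, v:T, y:T. ✓
x: successors {t, v, w, x, y}; q there: t:T, v:T, w:T, x:T, y:T. ✓
y: successors {s, v, x, y}; q there: s:T, v:T, x:T, y:T. ✓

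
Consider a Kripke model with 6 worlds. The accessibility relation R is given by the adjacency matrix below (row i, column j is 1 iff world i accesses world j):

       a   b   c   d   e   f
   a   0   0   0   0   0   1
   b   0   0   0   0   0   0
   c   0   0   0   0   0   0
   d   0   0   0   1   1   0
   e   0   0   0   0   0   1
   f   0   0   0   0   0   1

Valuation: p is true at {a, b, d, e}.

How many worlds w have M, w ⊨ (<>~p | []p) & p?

4

a: <>~p | []p is T, p is T. ✓
b: <>~p | []p is T, p is T. ✓
c: <>~p | []p is T, p is F. ✗
d: <>~p | []p is T, p is T. ✓
e: <>~p | []p is T, p is T. ✓
f: <>~p | []p is T, p is F. ✗
Satisfying worlds: {a, b, d, e}.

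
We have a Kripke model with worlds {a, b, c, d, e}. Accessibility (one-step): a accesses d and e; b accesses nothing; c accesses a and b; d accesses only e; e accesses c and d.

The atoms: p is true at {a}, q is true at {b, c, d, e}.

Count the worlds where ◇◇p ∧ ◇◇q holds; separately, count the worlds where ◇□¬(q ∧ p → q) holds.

1 and 1

For ◇◇p ∧ ◇◇q:
a: ◇◇p is F, ◇◇q is T. ✗
b: ◇◇p is F, ◇◇q is F. ✗
c: ◇◇p is F, ◇◇q is T. ✗
d: ◇◇p is F, ◇◇q is T. ✗
e: ◇◇p is T, ◇◇q is T. ✓
— 1 world.
For ◇□¬(q ∧ p → q):
a: successors {d, e}; □¬(q ∧ p → q) there: d:F, e:F. ✗
b: no successors, so ◇□¬(q ∧ p → q) fails. ✗
c: successors {a, b}; □¬(q ∧ p → q) there: a:F, b:T. ✓
d: successors {e}; □¬(q ∧ p → q) there: e:F. ✗
e: successors {c, d}; □¬(q ∧ p → q) there: c:F, d:F. ✗
— 1 world.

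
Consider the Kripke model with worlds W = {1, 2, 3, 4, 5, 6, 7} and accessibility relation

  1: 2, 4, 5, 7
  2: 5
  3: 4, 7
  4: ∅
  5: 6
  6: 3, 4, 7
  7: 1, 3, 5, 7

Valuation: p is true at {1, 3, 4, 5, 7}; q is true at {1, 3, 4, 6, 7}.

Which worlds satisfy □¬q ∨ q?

{1, 2, 3, 4, 6, 7}

1: □¬q is F, q is T. ✓
2: □¬q is T, q is F. ✓
3: □¬q is F, q is T. ✓
4: □¬q is T, q is T. ✓
5: □¬q is F, q is F. ✗
6: □¬q is F, q is T. ✓
7: □¬q is F, q is T. ✓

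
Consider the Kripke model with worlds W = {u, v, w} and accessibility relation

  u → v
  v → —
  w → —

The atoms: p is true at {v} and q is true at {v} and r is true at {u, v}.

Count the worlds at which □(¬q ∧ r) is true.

u: successors {v}; ¬q ∧ r there: v:F. ✗
v: no successors, so □(¬q ∧ r) holds vacuously. ✓
w: no successors, so □(¬q ∧ r) holds vacuously. ✓
Satisfying worlds: {v, w}.

2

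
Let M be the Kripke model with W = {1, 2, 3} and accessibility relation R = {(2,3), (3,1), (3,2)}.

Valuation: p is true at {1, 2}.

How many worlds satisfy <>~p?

1

1: no successors, so <>~p fails. ✗
2: successors {3}; ~p there: 3:T. ✓
3: successors {1, 2}; ~p there: 1:F, 2:F. ✗
Satisfying worlds: {2}.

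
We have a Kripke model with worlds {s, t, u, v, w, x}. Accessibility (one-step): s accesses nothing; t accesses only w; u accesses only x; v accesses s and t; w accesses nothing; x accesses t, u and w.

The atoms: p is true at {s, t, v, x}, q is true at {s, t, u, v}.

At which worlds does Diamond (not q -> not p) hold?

{t, v, x}

s: no successors, so Diamond (not q -> not p) fails. ✗
t: successors {w}; not q -> not p there: w:T. ✓
u: successors {x}; not q -> not p there: x:F. ✗
v: successors {s, t}; not q -> not p there: s:T, t:T. ✓
w: no successors, so Diamond (not q -> not p) fails. ✗
x: successors {t, u, w}; not q -> not p there: t:T, u:T, w:T. ✓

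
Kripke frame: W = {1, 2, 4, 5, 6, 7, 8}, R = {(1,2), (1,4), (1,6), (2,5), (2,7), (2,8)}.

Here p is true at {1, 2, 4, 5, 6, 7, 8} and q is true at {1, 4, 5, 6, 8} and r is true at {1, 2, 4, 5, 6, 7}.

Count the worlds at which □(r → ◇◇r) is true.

5

1: successors {2, 4, 6}; r → ◇◇r there: 2:F, 4:F, 6:F. ✗
2: successors {5, 7, 8}; r → ◇◇r there: 5:F, 7:F, 8:T. ✗
4: no successors, so □(r → ◇◇r) holds vacuously. ✓
5: no successors, so □(r → ◇◇r) holds vacuously. ✓
6: no successors, so □(r → ◇◇r) holds vacuously. ✓
7: no successors, so □(r → ◇◇r) holds vacuously. ✓
8: no successors, so □(r → ◇◇r) holds vacuously. ✓
Satisfying worlds: {4, 5, 6, 7, 8}.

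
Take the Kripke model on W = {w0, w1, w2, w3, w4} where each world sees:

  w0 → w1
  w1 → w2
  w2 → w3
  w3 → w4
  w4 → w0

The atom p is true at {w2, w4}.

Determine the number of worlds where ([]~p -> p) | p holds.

4

w0: []~p -> p is F, p is F. ✗
w1: []~p -> p is T, p is F. ✓
w2: []~p -> p is T, p is T. ✓
w3: []~p -> p is T, p is F. ✓
w4: []~p -> p is T, p is T. ✓
Satisfying worlds: {w1, w2, w3, w4}.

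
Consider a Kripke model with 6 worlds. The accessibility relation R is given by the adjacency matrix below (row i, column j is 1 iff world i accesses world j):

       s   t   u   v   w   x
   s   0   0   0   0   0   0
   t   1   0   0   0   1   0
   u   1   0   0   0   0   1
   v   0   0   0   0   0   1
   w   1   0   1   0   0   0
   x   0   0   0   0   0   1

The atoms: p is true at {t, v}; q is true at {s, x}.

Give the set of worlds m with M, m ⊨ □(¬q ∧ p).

{s}

s: no successors, so □(¬q ∧ p) holds vacuously. ✓
t: successors {s, w}; ¬q ∧ p there: s:F, w:F. ✗
u: successors {s, x}; ¬q ∧ p there: s:F, x:F. ✗
v: successors {x}; ¬q ∧ p there: x:F. ✗
w: successors {s, u}; ¬q ∧ p there: s:F, u:F. ✗
x: successors {x}; ¬q ∧ p there: x:F. ✗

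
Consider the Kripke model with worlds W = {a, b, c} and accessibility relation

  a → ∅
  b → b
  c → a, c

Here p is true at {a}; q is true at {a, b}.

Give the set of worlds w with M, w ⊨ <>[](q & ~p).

{b, c}

a: no successors, so <>[](q & ~p) fails. ✗
b: successors {b}; [](q & ~p) there: b:T. ✓
c: successors {a, c}; [](q & ~p) there: a:T, c:F. ✓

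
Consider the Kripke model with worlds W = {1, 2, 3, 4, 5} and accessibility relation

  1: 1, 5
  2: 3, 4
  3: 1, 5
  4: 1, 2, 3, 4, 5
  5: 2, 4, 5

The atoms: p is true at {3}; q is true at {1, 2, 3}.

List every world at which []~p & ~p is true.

1: []~p is T, ~p is T. ✓
2: []~p is F, ~p is T. ✗
3: []~p is T, ~p is F. ✗
4: []~p is F, ~p is T. ✗
5: []~p is T, ~p is T. ✓

{1, 5}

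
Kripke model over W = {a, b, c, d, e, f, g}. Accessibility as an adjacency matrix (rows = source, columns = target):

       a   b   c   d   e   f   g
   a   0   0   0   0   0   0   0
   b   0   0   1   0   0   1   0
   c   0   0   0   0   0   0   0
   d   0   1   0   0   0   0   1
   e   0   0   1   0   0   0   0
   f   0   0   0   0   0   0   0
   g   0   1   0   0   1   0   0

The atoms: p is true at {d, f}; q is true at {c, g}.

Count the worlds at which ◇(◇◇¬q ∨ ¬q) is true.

3

a: no successors, so ◇(◇◇¬q ∨ ¬q) fails. ✗
b: successors {c, f}; ◇◇¬q ∨ ¬q there: c:F, f:T. ✓
c: no successors, so ◇(◇◇¬q ∨ ¬q) fails. ✗
d: successors {b, g}; ◇◇¬q ∨ ¬q there: b:T, g:T. ✓
e: successors {c}; ◇◇¬q ∨ ¬q there: c:F. ✗
f: no successors, so ◇(◇◇¬q ∨ ¬q) fails. ✗
g: successors {b, e}; ◇◇¬q ∨ ¬q there: b:T, e:T. ✓
Satisfying worlds: {b, d, g}.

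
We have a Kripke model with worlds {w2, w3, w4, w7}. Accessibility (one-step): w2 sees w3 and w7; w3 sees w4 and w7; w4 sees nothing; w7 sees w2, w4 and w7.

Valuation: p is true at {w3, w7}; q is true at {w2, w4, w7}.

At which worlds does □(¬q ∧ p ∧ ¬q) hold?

w2: successors {w3, w7}; ¬q ∧ p ∧ ¬q there: w3:T, w7:F. ✗
w3: successors {w4, w7}; ¬q ∧ p ∧ ¬q there: w4:F, w7:F. ✗
w4: no successors, so □(¬q ∧ p ∧ ¬q) holds vacuously. ✓
w7: successors {w2, w4, w7}; ¬q ∧ p ∧ ¬q there: w2:F, w4:F, w7:F. ✗

{w4}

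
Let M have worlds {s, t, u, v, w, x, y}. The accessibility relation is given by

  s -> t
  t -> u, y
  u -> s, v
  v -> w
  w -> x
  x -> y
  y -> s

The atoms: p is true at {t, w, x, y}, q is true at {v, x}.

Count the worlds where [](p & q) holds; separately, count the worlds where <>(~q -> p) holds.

For [](p & q):
s: successors {t}; p & q there: t:F. ✗
t: successors {u, y}; p & q there: u:F, y:F. ✗
u: successors {s, v}; p & q there: s:F, v:F. ✗
v: successors {w}; p & q there: w:F. ✗
w: successors {x}; p & q there: x:T. ✓
x: successors {y}; p & q there: y:F. ✗
y: successors {s}; p & q there: s:F. ✗
— 1 world.
For <>(~q -> p):
s: successors {t}; ~q -> p there: t:T. ✓
t: successors {u, y}; ~q -> p there: u:F, y:T. ✓
u: successors {s, v}; ~q -> p there: s:F, v:T. ✓
v: successors {w}; ~q -> p there: w:T. ✓
w: successors {x}; ~q -> p there: x:T. ✓
x: successors {y}; ~q -> p there: y:T. ✓
y: successors {s}; ~q -> p there: s:F. ✗
— 6 worlds.

1 and 6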